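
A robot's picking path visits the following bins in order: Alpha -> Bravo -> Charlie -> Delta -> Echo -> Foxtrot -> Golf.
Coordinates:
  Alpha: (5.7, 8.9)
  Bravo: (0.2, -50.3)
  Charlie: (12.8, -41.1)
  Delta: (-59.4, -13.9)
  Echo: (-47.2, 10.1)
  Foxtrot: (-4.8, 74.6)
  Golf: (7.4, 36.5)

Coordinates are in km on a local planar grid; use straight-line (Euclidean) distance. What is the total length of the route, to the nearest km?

Leg distances:
Alpha→Bravo: 59.5 km  (cumulative 59.5 km)
Bravo→Charlie: 15.6 km  (cumulative 75.1 km)
Charlie→Delta: 77.2 km  (cumulative 152.2 km)
Delta→Echo: 26.9 km  (cumulative 179.1 km)
Echo→Foxtrot: 77.2 km  (cumulative 256.3 km)
Foxtrot→Golf: 40.0 km  (cumulative 296.3 km)
Total route length ≈ 296 km.

296 km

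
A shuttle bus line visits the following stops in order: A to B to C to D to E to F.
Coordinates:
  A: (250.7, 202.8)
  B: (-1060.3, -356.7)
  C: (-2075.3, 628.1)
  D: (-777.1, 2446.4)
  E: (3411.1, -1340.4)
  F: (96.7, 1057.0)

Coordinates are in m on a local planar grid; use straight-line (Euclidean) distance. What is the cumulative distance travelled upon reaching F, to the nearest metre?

Leg distances:
A→B: 1425.4 m  (cumulative 1425.4 m)
B→C: 1414.2 m  (cumulative 2839.6 m)
C→D: 2234.2 m  (cumulative 5073.8 m)
D→E: 5646.3 m  (cumulative 10720.1 m)
E→F: 4090.6 m  (cumulative 14810.7 m)
Cumulative distance at F ≈ 14811 m.

14811 m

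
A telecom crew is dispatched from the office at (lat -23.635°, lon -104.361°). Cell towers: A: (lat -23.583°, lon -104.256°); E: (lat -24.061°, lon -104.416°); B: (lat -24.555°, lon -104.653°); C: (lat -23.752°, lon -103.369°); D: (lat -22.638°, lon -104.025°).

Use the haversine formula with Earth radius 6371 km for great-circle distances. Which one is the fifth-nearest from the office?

Distances from the office ((lat -23.635°, lon -104.361°)):
A: 12.2 km
E: 47.7 km
C: 101.8 km
B: 106.5 km
D: 116.1 km
The fifth-nearest is D at 116.1 km.

D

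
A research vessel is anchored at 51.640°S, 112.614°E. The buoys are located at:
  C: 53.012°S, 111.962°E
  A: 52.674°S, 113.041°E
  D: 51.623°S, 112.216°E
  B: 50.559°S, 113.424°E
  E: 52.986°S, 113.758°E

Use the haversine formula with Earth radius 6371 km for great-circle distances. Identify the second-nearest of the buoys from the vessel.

A

Distances from the vessel (51.640°S, 112.614°E):
D: 27.5 km
A: 118.6 km
B: 132.8 km
C: 158.9 km
E: 168.7 km
The second-nearest is A at 118.6 km.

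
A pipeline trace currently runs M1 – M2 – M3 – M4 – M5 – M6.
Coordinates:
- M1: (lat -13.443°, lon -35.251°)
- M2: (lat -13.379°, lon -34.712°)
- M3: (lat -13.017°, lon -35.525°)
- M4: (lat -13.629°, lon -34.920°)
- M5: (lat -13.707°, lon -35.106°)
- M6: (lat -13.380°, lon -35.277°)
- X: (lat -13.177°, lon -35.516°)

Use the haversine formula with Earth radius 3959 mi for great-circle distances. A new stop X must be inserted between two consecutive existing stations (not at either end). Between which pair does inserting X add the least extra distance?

Added distance for inserting X between each consecutive pair:
M1–M2: 44.9 mi
M2–M3: 6.8 mi
M3–M4: 3.2 mi
M4–M5: 83.0 mi
M5–M6: 41.8 mi
Smallest added distance is 3.2 mi, inserting between M3 and M4.

between M3 and M4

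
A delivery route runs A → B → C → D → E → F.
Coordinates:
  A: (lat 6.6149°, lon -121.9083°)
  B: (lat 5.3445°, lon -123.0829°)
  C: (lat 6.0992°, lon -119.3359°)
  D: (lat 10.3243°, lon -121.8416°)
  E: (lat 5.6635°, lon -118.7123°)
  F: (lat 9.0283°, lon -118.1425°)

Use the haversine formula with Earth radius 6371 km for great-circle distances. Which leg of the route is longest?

Leg distances:
A→B: 191.9 km
B→C: 423.0 km
C→D: 544.7 km
D→E: 622.3 km
E→F: 379.4 km
The longest leg is D–E at 622.3 km.

D–E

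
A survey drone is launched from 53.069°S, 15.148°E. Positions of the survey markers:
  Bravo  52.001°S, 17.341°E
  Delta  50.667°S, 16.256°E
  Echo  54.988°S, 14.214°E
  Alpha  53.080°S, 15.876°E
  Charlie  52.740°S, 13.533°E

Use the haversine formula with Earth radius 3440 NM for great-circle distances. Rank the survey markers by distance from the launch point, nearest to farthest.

Alpha, Charlie, Bravo, Echo, Delta

Computing each great-circle distance from 53.069°S, 15.148°E:
Alpha 53.080°S, 15.876°E: 26.3 NM
Charlie 52.740°S, 13.533°E: 61.7 NM
Bravo 52.001°S, 17.341°E: 102.6 NM
Echo 54.988°S, 14.214°E: 119.8 NM
Delta 50.667°S, 16.256°E: 149.9 NM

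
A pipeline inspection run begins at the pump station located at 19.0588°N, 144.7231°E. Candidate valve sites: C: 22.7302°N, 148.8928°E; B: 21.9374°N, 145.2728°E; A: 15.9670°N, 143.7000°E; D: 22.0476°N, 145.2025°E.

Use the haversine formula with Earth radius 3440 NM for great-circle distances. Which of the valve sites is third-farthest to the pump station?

D

Distances from the pump station (19.0588°N, 144.7231°E):
C: 321.3 NM
A: 194.7 NM
D: 181.5 NM
B: 175.6 NM
The third-farthest is D at 181.5 NM.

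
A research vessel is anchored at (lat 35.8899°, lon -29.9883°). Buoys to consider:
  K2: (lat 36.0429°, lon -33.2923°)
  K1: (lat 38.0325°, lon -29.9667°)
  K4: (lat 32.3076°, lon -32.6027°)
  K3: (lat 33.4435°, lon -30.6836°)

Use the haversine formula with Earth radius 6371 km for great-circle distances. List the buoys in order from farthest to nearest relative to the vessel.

Distance from the vessel at (lat 35.8899°, lon -29.9883°) to each:
K4 (lat 32.3076°, lon -32.6027°): 465.4 km
K2 (lat 36.0429°, lon -33.2923°): 297.8 km
K3 (lat 33.4435°, lon -30.6836°): 279.4 km
K1 (lat 38.0325°, lon -29.9667°): 238.3 km

K4, K2, K3, K1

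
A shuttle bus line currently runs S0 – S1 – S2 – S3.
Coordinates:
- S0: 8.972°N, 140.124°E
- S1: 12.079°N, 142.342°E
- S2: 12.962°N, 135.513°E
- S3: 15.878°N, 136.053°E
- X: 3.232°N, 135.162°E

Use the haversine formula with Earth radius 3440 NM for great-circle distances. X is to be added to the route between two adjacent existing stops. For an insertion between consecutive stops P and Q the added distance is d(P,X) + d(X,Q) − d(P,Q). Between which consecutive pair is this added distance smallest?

between S1 and S2

Added distance for inserting X between each consecutive pair:
S0–S1: 907.9 NM
S1–S2: 862.2 NM
S2–S3: 1167.8 NM
Smallest added distance is 862.2 NM, inserting between S1 and S2.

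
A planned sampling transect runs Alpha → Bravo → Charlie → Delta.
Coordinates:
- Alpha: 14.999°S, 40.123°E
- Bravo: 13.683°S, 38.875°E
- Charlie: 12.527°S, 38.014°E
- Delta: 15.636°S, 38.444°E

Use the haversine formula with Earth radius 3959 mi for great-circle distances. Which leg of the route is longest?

Charlie–Delta

Leg distances:
Alpha→Bravo: 123.5 mi
Bravo→Charlie: 98.7 mi
Charlie→Delta: 216.7 mi
The longest leg is Charlie–Delta at 216.7 mi.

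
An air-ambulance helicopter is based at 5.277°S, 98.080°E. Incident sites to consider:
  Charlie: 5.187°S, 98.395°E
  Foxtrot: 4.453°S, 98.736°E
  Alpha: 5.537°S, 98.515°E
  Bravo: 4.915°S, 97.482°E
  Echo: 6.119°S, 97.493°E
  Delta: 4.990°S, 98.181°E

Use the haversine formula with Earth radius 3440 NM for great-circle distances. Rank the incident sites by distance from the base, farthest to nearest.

Foxtrot, Echo, Bravo, Alpha, Charlie, Delta

Computing each great-circle distance from 5.277°S, 98.080°E:
Foxtrot 4.453°S, 98.736°E: 63.1 NM
Echo 6.119°S, 97.493°E: 61.5 NM
Bravo 4.915°S, 97.482°E: 41.8 NM
Alpha 5.537°S, 98.515°E: 30.3 NM
Charlie 5.187°S, 98.395°E: 19.6 NM
Delta 4.990°S, 98.181°E: 18.3 NM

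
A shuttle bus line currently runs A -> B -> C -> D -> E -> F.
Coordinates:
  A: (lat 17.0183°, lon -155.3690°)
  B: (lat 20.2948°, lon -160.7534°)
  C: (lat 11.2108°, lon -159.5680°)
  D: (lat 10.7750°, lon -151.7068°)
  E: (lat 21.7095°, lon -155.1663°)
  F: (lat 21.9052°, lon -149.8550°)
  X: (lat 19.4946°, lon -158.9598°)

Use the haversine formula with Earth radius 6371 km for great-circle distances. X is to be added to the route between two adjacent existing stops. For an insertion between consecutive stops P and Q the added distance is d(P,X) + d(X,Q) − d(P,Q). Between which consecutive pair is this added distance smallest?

Added distance for inserting X between each consecutive pair:
A–B: 2.1 km
B–C: 113.0 km
C–D: 1306.8 km
D–E: 437.7 km
E–F: 900.6 km
Smallest added distance is 2.1 km, inserting between A and B.

between A and B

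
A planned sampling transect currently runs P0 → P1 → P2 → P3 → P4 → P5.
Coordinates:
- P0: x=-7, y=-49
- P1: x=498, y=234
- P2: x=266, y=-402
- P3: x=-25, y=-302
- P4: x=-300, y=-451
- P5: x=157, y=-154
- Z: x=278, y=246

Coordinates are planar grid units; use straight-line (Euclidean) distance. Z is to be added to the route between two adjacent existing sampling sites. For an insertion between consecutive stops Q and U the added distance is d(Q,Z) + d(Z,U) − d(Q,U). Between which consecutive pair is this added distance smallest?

between P0 and P1

Added distance for inserting Z between each consecutive pair:
P0–P1: 51.6
P1–P2: 191.4
P2–P3: 966.6
P3–P4: 1218.9
P4–P5: 778.3
Smallest added distance is 51.6, inserting between P0 and P1.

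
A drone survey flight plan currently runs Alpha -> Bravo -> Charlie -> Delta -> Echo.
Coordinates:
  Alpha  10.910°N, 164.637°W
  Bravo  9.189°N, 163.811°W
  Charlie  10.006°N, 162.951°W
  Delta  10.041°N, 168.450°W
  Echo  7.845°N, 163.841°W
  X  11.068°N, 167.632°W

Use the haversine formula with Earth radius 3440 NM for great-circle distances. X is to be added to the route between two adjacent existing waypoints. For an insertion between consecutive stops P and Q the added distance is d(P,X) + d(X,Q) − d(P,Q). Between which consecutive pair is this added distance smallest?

between Charlie and Delta

Added distance for inserting X between each consecutive pair:
Alpha–Bravo: 314.9 NM
Bravo–Charlie: 465.3 NM
Charlie–Delta: 36.8 NM
Delta–Echo: 71.2 NM
Smallest added distance is 36.8 NM, inserting between Charlie and Delta.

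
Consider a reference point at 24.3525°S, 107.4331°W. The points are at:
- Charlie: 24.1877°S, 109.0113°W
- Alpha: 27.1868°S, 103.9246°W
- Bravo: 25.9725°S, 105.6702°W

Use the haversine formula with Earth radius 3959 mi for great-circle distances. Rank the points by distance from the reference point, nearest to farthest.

Computing each great-circle distance from 24.3525°S, 107.4331°W:
Charlie 24.1877°S, 109.0113°W: 100.1 mi
Bravo 25.9725°S, 105.6702°W: 157.1 mi
Alpha 27.1868°S, 103.9246°W: 293.3 mi

Charlie, Bravo, Alpha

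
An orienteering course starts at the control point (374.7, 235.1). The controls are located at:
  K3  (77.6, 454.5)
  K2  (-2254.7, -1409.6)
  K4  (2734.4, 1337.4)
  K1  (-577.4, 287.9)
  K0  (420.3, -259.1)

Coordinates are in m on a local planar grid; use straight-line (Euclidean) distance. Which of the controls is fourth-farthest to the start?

Distances from the start ((374.7, 235.1)):
K2: 3101.4 m
K4: 2604.5 m
K1: 953.6 m
K0: 496.3 m
K3: 369.3 m
The fourth-farthest is K0 at 496.3 m.

K0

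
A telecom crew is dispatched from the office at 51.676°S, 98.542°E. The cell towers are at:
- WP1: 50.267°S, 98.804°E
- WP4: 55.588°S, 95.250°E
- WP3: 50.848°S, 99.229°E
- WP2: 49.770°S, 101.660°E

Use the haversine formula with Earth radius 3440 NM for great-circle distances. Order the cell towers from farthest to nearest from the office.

WP4, WP2, WP1, WP3

Computing each great-circle distance from 51.676°S, 98.542°E:
WP4 55.588°S, 95.250°E: 262.4 NM
WP2 49.770°S, 101.660°E: 164.7 NM
WP1 50.267°S, 98.804°E: 85.2 NM
WP3 50.848°S, 99.229°E: 56.0 NM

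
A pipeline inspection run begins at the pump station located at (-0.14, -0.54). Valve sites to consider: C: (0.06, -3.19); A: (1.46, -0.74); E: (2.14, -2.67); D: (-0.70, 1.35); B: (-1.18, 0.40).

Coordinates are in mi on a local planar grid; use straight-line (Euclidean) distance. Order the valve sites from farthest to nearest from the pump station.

E, C, D, A, B

Computing each straight-line distance from (-0.14, -0.54):
E (2.14, -2.67): 3.1 mi
C (0.06, -3.19): 2.7 mi
D (-0.70, 1.35): 2.0 mi
A (1.46, -0.74): 1.6 mi
B (-1.18, 0.40): 1.4 mi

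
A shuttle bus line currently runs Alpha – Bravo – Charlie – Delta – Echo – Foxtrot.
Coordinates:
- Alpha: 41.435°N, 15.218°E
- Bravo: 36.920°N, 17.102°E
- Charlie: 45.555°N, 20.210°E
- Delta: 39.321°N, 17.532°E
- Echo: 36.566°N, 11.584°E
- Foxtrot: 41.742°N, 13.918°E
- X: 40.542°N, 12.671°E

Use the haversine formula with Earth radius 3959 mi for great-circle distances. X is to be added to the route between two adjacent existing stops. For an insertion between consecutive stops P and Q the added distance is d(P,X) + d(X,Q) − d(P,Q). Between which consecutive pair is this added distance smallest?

Added distance for inserting X between each consecutive pair:
Alpha–Bravo: 164.5 mi
Bravo–Charlie: 242.1 mi
Charlie–Delta: 333.4 mi
Delta–Echo: 176.2 mi
Echo–Foxtrot: 7.4 mi
Smallest added distance is 7.4 mi, inserting between Echo and Foxtrot.

between Echo and Foxtrot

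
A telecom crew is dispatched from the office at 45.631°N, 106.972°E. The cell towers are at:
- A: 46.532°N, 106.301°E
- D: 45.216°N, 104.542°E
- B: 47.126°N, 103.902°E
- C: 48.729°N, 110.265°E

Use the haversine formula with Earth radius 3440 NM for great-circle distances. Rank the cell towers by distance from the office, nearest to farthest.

A, D, B, C

Distances from the office:
A 46.532°N, 106.301°E: 60.9 NM
D 45.216°N, 104.542°E: 105.4 NM
B 47.126°N, 103.902°E: 155.6 NM
C 48.729°N, 110.265°E: 229.4 NM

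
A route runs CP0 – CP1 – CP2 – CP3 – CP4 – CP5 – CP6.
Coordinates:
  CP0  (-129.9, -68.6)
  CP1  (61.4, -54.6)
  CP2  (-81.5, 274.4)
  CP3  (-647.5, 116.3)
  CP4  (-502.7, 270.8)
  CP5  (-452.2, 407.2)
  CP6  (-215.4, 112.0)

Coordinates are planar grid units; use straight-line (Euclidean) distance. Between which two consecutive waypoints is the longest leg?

CP2–CP3

Leg distances:
CP0→CP1: 191.8
CP1→CP2: 358.7
CP2→CP3: 587.7
CP3→CP4: 211.7
CP4→CP5: 145.4
CP5→CP6: 378.4
The longest leg is CP2–CP3 at 587.7.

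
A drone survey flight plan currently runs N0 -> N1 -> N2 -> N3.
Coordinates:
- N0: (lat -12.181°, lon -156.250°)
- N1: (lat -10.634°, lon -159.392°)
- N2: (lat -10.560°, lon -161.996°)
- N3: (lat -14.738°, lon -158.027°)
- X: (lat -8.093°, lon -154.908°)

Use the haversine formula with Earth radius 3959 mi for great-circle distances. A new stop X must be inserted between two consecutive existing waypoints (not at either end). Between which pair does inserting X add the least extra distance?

between N0 and N1

Added distance for inserting X between each consecutive pair:
N0–N1: 411.2 mi
N1–N2: 688.0 mi
N2–N3: 624.2 mi
Smallest added distance is 411.2 mi, inserting between N0 and N1.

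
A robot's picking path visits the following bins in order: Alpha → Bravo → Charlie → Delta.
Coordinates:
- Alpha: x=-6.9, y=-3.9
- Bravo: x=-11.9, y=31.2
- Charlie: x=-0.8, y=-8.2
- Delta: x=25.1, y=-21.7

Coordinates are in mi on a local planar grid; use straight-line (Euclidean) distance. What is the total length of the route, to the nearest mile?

Leg distances:
Alpha→Bravo: 35.5 mi  (cumulative 35.5 mi)
Bravo→Charlie: 40.9 mi  (cumulative 76.4 mi)
Charlie→Delta: 29.2 mi  (cumulative 105.6 mi)
Total route length ≈ 106 mi.

106 mi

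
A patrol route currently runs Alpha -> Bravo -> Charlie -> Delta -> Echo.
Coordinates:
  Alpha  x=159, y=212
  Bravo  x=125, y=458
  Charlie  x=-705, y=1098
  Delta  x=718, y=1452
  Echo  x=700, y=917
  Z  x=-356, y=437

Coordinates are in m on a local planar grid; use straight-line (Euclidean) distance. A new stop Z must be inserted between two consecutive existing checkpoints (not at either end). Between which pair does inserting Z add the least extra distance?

between Bravo and Charlie

Added distance for inserting Z between each consecutive pair:
Alpha–Bravo: 795.1 m
Bravo–Charlie: 180.8 m
Charlie–Delta: 758.8 m
Delta–Echo: 2102.4 m
Smallest added distance is 180.8 m, inserting between Bravo and Charlie.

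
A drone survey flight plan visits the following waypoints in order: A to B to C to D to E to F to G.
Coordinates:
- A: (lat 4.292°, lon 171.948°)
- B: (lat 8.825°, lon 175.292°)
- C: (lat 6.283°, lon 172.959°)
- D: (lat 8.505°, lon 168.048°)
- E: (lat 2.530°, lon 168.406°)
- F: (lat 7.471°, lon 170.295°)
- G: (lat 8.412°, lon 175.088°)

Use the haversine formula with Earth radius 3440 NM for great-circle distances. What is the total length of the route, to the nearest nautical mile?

Leg distances:
A→B: 337.4 NM  (cumulative 337.4 NM)
B→C: 206.3 NM  (cumulative 543.7 NM)
C→D: 321.4 NM  (cumulative 865.1 NM)
D→E: 359.4 NM  (cumulative 1224.5 NM)
E→F: 317.4 NM  (cumulative 1541.9 NM)
F→G: 290.5 NM  (cumulative 1832.4 NM)
Total route length ≈ 1832 NM.

1832 NM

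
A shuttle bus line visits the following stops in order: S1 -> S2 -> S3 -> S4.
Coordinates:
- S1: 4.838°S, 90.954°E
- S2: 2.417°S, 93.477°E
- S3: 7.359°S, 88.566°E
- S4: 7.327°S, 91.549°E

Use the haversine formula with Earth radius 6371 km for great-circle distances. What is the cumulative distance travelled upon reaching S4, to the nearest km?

Leg distances:
S1→S2: 388.4 km  (cumulative 388.4 km)
S2→S3: 773.2 km  (cumulative 1161.6 km)
S3→S4: 329.0 km  (cumulative 1490.6 km)
Cumulative distance at S4 ≈ 1491 km.

1491 km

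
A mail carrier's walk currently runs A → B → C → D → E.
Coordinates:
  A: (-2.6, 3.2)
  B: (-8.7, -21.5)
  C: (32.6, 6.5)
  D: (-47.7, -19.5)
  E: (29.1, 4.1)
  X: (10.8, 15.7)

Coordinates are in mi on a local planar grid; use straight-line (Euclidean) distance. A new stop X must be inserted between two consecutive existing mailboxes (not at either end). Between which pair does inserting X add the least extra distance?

between C and D

Added distance for inserting X between each consecutive pair:
A–B: 34.9 mi
B–C: 15.8 mi
C–D: 7.5 mi
D–E: 9.6 mi
Smallest added distance is 7.5 mi, inserting between C and D.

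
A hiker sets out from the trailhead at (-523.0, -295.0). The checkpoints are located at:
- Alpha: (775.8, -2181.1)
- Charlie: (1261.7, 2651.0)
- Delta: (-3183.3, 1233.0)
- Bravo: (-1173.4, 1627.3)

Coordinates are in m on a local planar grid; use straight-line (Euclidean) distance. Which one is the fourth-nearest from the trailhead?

Charlie

Distance to each, sorted:
Bravo: 2029.3 m
Alpha: 2290.0 m
Delta: 3067.9 m
Charlie: 3444.4 m
The fourth-nearest is Charlie at 3444.4 m.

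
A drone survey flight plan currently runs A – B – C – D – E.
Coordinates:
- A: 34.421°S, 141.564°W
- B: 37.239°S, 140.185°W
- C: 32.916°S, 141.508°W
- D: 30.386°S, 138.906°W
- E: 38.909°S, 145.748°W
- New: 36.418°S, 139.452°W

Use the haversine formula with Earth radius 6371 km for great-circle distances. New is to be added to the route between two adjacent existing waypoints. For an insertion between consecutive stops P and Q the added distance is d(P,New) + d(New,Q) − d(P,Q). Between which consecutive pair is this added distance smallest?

Added distance for inserting New between each consecutive pair:
A–B: 68.2 km
B–C: 49.1 km
C–D: 731.2 km
D–E: 157.1 km
Smallest added distance is 49.1 km, inserting between B and C.

between B and C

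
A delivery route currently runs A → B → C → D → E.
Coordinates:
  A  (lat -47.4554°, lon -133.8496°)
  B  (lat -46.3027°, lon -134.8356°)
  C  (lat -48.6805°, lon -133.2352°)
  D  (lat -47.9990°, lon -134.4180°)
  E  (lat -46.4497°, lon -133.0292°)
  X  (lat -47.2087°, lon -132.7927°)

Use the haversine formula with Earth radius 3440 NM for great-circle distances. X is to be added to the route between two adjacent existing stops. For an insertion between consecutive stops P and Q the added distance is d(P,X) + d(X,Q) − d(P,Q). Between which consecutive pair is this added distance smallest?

between D and E

Added distance for inserting X between each consecutive pair:
A–B: 65.4 NM
B–C: 33.4 NM
C–D: 108.8 NM
D–E: 18.8 NM
Smallest added distance is 18.8 NM, inserting between D and E.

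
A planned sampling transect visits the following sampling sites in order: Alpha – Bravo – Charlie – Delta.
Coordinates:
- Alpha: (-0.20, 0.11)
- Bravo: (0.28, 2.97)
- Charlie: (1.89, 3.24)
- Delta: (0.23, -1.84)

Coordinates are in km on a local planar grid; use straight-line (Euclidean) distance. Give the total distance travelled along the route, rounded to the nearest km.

10 km

Leg distances:
Alpha→Bravo: 2.9 km  (cumulative 2.9 km)
Bravo→Charlie: 1.6 km  (cumulative 4.5 km)
Charlie→Delta: 5.3 km  (cumulative 9.9 km)
Total route length ≈ 10 km.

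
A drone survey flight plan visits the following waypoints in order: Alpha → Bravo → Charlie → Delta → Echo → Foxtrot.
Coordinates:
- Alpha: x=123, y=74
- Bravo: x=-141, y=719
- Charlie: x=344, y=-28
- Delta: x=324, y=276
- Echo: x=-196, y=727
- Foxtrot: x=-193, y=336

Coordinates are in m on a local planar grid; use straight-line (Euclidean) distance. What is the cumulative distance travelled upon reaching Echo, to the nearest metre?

2581 m

Leg distances:
Alpha→Bravo: 696.9 m  (cumulative 696.9 m)
Bravo→Charlie: 890.6 m  (cumulative 1587.6 m)
Charlie→Delta: 304.7 m  (cumulative 1892.2 m)
Delta→Echo: 688.3 m  (cumulative 2580.6 m)
Cumulative distance at Echo ≈ 2581 m.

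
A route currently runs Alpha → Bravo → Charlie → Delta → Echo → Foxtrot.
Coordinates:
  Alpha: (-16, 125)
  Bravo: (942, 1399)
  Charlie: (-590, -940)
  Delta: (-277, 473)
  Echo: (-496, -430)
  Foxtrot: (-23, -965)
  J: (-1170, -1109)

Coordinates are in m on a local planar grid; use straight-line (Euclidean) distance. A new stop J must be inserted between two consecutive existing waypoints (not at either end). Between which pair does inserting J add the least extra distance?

between Charlie and Delta

Added distance for inserting J between each consecutive pair:
Alpha–Bravo: 3374.3 m
Bravo–Charlie: 1086.9 m
Charlie–Delta: 973.5 m
Delta–Echo: 1844.2 m
Echo–Foxtrot: 1398.6 m
Smallest added distance is 973.5 m, inserting between Charlie and Delta.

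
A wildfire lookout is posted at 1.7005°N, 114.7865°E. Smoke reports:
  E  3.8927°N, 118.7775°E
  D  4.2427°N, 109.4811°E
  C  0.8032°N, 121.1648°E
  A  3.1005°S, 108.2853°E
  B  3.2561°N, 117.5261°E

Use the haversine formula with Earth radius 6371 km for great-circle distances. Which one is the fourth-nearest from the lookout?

Distance to each, sorted:
B: 350.1 km
E: 505.8 km
D: 653.4 km
C: 716.0 km
A: 898.4 km
The fourth-nearest is C at 716.0 km.

C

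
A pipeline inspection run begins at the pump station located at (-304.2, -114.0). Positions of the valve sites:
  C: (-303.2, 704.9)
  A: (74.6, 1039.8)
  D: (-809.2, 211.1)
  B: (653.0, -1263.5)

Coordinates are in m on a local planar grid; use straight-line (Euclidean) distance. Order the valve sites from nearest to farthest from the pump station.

D, C, A, B

Distances from the pump station:
D (-809.2, 211.1): 600.6 m
C (-303.2, 704.9): 818.9 m
A (74.6, 1039.8): 1214.4 m
B (653.0, -1263.5): 1495.9 m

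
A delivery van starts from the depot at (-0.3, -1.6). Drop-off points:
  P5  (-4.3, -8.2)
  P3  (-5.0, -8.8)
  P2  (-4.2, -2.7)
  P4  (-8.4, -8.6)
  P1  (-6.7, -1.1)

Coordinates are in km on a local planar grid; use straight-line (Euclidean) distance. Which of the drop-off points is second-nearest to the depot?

P1

Distance to each, sorted:
P2: 4.1 km
P1: 6.4 km
P5: 7.7 km
P3: 8.6 km
P4: 10.7 km
The second-nearest is P1 at 6.4 km.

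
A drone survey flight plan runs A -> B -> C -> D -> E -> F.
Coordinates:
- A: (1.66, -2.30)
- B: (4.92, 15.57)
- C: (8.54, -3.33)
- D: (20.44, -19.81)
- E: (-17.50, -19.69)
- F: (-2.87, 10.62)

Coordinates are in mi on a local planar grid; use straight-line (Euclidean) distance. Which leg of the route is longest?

D–E

Leg distances:
A→B: 18.2 mi
B→C: 19.2 mi
C→D: 20.3 mi
D→E: 37.9 mi
E→F: 33.7 mi
The longest leg is D–E at 37.9 mi.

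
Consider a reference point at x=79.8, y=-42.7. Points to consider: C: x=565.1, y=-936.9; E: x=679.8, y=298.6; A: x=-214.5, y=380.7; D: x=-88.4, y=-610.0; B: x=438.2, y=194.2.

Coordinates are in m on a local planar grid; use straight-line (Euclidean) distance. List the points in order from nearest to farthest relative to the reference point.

B, A, D, E, C

Computing each straight-line distance from x=79.8, y=-42.7:
B x=438.2, y=194.2: 429.6 m
A x=-214.5, y=380.7: 515.6 m
D x=-88.4, y=-610.0: 591.7 m
E x=679.8, y=298.6: 690.3 m
C x=565.1, y=-936.9: 1017.4 m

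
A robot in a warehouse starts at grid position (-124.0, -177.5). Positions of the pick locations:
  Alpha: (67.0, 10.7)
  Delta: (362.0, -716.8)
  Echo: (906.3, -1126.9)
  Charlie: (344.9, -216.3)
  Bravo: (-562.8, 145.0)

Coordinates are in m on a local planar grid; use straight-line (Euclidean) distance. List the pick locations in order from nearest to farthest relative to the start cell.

Alpha, Charlie, Bravo, Delta, Echo

Distances from the start cell:
Alpha (67.0, 10.7): 268.1 m
Charlie (344.9, -216.3): 470.5 m
Bravo (-562.8, 145.0): 544.6 m
Delta (362.0, -716.8): 726.0 m
Echo (906.3, -1126.9): 1401.0 m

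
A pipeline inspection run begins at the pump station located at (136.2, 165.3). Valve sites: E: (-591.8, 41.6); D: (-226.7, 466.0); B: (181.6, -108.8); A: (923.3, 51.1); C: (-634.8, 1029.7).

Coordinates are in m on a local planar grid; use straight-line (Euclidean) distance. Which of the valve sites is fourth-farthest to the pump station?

D

Distance to each, sorted:
C: 1158.3 m
A: 795.3 m
E: 738.4 m
D: 471.3 m
B: 277.8 m
The fourth-farthest is D at 471.3 m.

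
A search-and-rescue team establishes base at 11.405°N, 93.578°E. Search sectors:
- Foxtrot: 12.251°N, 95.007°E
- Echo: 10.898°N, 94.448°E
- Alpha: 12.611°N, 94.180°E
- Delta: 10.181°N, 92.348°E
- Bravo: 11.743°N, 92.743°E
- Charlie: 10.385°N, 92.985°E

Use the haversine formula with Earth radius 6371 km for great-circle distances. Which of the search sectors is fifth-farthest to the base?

Echo

Distance to each, sorted:
Delta: 191.2 km
Foxtrot: 181.8 km
Alpha: 149.2 km
Charlie: 130.6 km
Echo: 110.4 km
Bravo: 98.4 km
The fifth-farthest is Echo at 110.4 km.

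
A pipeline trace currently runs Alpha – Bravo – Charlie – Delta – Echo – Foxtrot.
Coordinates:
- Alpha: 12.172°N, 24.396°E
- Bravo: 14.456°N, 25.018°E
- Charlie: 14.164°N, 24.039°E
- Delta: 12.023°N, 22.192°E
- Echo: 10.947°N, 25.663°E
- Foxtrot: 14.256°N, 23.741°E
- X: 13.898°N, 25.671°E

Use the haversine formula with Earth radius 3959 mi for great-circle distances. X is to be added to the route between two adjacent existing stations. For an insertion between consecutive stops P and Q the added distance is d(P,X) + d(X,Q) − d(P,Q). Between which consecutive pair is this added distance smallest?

between Alpha and Bravo

Added distance for inserting X between each consecutive pair:
Alpha–Bravo: 42.0 mi
Bravo–Charlie: 100.7 mi
Charlie–Delta: 185.4 mi
Delta–Echo: 225.1 mi
Echo–Foxtrot: 72.8 mi
Smallest added distance is 42.0 mi, inserting between Alpha and Bravo.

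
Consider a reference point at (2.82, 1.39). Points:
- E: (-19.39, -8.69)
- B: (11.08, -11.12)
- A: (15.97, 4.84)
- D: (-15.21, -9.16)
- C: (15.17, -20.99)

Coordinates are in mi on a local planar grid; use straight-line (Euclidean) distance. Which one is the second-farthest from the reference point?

Distance to each, sorted:
C: 25.6 mi
E: 24.4 mi
D: 20.9 mi
B: 15.0 mi
A: 13.6 mi
The second-farthest is E at 24.4 mi.

E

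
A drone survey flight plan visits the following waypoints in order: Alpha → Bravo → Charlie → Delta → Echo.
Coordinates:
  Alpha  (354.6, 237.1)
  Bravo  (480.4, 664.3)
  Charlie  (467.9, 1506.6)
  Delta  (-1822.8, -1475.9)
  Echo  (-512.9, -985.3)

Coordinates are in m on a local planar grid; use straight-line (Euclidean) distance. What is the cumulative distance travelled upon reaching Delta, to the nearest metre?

Leg distances:
Alpha→Bravo: 445.3 m  (cumulative 445.3 m)
Bravo→Charlie: 842.4 m  (cumulative 1287.7 m)
Charlie→Delta: 3760.7 m  (cumulative 5048.4 m)
Cumulative distance at Delta ≈ 5048 m.

5048 m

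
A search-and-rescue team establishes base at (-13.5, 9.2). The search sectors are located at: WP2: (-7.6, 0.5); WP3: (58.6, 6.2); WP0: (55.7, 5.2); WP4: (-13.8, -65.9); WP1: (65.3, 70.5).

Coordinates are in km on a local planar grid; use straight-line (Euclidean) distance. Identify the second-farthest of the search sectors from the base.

Distance to each, sorted:
WP1: 99.8 km
WP4: 75.1 km
WP3: 72.2 km
WP0: 69.3 km
WP2: 10.5 km
The second-farthest is WP4 at 75.1 km.

WP4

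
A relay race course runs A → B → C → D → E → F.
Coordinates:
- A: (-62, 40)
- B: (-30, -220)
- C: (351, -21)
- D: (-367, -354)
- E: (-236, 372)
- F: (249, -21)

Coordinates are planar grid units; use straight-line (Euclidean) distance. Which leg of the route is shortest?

A–B

Leg distances:
A→B: 262.0
B→C: 429.8
C→D: 791.5
D→E: 737.7
E→F: 624.2
The shortest leg is A–B at 262.0.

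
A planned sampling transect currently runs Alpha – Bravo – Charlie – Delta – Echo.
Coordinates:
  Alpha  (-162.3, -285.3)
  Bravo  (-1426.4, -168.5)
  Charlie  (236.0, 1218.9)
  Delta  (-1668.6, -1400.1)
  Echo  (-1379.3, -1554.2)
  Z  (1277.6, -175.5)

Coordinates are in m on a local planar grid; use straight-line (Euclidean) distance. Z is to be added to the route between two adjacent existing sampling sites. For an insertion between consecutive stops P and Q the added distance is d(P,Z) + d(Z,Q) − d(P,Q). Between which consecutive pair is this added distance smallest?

Added distance for inserting Z between each consecutive pair:
Alpha–Bravo: 2878.6 m
Bravo–Charlie: 2279.2 m
Charlie–Delta: 1692.7 m
Delta–Echo: 5856.1 m
Smallest added distance is 1692.7 m, inserting between Charlie and Delta.

between Charlie and Delta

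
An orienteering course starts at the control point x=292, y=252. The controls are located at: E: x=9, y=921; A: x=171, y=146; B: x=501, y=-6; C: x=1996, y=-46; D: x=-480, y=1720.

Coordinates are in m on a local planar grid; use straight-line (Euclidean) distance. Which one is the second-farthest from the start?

Distance to each, sorted:
C: 1729.9 m
D: 1658.6 m
E: 726.4 m
B: 332.0 m
A: 160.9 m
The second-farthest is D at 1658.6 m.

D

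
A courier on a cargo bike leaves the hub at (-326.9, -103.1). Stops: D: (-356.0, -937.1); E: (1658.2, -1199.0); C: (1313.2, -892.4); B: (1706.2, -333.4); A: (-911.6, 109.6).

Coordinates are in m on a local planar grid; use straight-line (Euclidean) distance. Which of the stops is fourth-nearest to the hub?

Distances from the hub ((-326.9, -103.1)):
A: 622.2 m
D: 834.5 m
C: 1820.1 m
B: 2046.1 m
E: 2267.5 m
The fourth-nearest is B at 2046.1 m.

B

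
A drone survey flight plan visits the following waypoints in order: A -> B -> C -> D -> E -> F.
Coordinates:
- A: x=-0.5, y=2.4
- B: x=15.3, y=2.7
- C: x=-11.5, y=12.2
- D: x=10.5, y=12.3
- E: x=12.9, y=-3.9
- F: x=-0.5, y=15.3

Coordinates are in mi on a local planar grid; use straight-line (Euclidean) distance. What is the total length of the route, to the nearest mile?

106 mi

Leg distances:
A→B: 15.8 mi  (cumulative 15.8 mi)
B→C: 28.4 mi  (cumulative 44.2 mi)
C→D: 22.0 mi  (cumulative 66.2 mi)
D→E: 16.4 mi  (cumulative 82.6 mi)
E→F: 23.4 mi  (cumulative 106.0 mi)
Total route length ≈ 106 mi.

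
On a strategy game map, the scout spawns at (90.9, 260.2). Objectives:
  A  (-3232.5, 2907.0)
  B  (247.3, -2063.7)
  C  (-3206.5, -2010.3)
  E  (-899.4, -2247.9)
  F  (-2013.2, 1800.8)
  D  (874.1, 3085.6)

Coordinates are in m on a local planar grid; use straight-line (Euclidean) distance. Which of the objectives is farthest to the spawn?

Distances from the spawn ((90.9, 260.2)):
A: 4248.6 m
C: 4003.5 m
D: 2931.9 m
E: 2696.5 m
F: 2607.8 m
B: 2329.2 m
The farthest is A at 4248.6 m.

A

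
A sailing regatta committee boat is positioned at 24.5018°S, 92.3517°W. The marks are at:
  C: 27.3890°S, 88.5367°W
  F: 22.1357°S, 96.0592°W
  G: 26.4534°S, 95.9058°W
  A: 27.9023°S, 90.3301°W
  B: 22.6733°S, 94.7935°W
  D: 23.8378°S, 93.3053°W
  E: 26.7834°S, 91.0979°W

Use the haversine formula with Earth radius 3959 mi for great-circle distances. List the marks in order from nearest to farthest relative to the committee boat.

D, E, B, G, A, F, C

Computing each great-circle distance from 24.5018°S, 92.3517°W:
D 23.8378°S, 93.3053°W: 75.6 mi
E 26.7834°S, 91.0979°W: 175.9 mi
B 22.6733°S, 94.7935°W: 199.7 mi
G 26.4534°S, 95.9058°W: 259.5 mi
A 27.9023°S, 90.3301°W: 266.3 mi
F 22.1357°S, 96.0592°W: 286.5 mi
C 27.3890°S, 88.5367°W: 309.8 mi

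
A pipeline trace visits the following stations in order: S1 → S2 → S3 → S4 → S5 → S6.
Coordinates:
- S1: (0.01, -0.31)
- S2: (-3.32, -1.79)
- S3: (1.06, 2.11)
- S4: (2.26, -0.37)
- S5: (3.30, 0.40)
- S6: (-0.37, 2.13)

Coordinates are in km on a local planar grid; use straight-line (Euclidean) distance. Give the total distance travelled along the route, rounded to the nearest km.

18 km

Leg distances:
S1→S2: 3.6 km  (cumulative 3.6 km)
S2→S3: 5.9 km  (cumulative 9.5 km)
S3→S4: 2.8 km  (cumulative 12.3 km)
S4→S5: 1.3 km  (cumulative 13.6 km)
S5→S6: 4.1 km  (cumulative 17.6 km)
Total route length ≈ 18 km.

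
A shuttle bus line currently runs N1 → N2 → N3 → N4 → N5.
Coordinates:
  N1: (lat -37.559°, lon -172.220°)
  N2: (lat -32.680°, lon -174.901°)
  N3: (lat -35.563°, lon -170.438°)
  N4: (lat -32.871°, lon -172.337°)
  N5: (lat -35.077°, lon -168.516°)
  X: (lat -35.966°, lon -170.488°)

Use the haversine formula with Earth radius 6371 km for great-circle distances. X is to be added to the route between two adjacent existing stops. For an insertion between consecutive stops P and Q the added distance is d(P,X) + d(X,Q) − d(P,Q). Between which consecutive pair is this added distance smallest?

between N2 and N3

Added distance for inserting X between each consecutive pair:
N1–N2: 185.7 km
N2–N3: 69.6 km
N3–N4: 82.2 km
N4–N5: 158.4 km
Smallest added distance is 69.6 km, inserting between N2 and N3.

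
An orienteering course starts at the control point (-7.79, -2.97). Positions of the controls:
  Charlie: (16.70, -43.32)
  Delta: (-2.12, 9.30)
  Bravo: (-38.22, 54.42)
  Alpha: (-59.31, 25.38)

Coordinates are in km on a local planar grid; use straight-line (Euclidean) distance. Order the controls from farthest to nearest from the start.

Distance from the start at (-7.79, -2.97) to each:
Bravo (-38.22, 54.42): 65.0 km
Alpha (-59.31, 25.38): 58.8 km
Charlie (16.70, -43.32): 47.2 km
Delta (-2.12, 9.30): 13.5 km

Bravo, Alpha, Charlie, Delta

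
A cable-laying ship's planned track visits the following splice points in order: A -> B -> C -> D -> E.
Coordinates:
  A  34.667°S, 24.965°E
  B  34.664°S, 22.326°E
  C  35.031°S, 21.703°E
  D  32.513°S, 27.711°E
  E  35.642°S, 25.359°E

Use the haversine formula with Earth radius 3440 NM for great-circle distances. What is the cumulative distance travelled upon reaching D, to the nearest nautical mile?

504 NM

Leg distances:
A→B: 130.3 NM  (cumulative 130.3 NM)
B→C: 37.8 NM  (cumulative 168.1 NM)
C→D: 335.7 NM  (cumulative 503.8 NM)
Cumulative distance at D ≈ 504 NM.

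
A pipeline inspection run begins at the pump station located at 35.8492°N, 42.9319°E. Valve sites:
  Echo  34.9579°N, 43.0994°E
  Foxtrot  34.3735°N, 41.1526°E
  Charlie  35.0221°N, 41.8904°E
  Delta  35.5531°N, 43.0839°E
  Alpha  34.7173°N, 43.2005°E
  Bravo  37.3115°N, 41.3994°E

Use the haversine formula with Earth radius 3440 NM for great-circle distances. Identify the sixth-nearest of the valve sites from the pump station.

Foxtrot

Distances from the pump station (35.8492°N, 42.9319°E):
Delta: 19.3 NM
Echo: 54.1 NM
Alpha: 69.2 NM
Charlie: 71.1 NM
Bravo: 114.7 NM
Foxtrot: 124.4 NM
The sixth-nearest is Foxtrot at 124.4 NM.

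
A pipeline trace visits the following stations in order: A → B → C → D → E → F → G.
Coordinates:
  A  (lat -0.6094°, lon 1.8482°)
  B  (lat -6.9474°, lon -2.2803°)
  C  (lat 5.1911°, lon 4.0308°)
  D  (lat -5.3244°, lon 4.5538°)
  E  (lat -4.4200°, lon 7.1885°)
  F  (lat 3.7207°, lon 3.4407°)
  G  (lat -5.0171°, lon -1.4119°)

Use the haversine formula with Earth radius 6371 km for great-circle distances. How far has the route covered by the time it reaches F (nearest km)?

Leg distances:
A→B: 840.4 km  (cumulative 840.4 km)
B→C: 1520.6 km  (cumulative 2361.0 km)
C→D: 1170.7 km  (cumulative 3531.7 km)
D→E: 308.7 km  (cumulative 3840.5 km)
E→F: 996.4 km  (cumulative 4836.9 km)
Cumulative distance at F ≈ 4837 km.

4837 km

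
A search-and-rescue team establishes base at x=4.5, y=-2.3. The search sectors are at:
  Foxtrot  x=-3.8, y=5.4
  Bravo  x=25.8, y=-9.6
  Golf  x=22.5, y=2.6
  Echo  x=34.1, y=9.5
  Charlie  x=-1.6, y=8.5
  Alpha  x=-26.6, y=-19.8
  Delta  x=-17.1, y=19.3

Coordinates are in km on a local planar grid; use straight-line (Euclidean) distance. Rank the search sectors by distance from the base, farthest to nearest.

Computing each straight-line distance from x=4.5, y=-2.3:
Alpha x=-26.6, y=-19.8: 35.7 km
Echo x=34.1, y=9.5: 31.9 km
Delta x=-17.1, y=19.3: 30.5 km
Bravo x=25.8, y=-9.6: 22.5 km
Golf x=22.5, y=2.6: 18.7 km
Charlie x=-1.6, y=8.5: 12.4 km
Foxtrot x=-3.8, y=5.4: 11.3 km

Alpha, Echo, Delta, Bravo, Golf, Charlie, Foxtrot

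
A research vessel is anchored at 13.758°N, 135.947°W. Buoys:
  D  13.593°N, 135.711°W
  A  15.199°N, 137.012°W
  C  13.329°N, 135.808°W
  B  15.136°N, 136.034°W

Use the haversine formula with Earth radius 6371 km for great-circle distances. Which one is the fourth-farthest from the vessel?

Distance to each, sorted:
A: 197.0 km
B: 153.5 km
C: 50.0 km
D: 31.4 km
The fourth-farthest is D at 31.4 km.

D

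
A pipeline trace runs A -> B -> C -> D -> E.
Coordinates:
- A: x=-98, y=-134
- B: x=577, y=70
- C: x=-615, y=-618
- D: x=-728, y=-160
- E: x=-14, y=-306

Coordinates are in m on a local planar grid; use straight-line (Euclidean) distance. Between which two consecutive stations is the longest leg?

Leg distances:
A→B: 705.2 m
B→C: 1376.3 m
C→D: 471.7 m
D→E: 728.8 m
The longest leg is B–C at 1376.3 m.

B–C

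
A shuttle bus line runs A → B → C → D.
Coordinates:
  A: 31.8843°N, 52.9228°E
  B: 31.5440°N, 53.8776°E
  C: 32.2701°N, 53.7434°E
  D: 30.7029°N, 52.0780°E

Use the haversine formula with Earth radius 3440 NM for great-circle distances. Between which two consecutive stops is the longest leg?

Leg distances:
A→B: 52.9 NM
B→C: 44.1 NM
C→D: 127.0 NM
The longest leg is C–D at 127.0 NM.

C–D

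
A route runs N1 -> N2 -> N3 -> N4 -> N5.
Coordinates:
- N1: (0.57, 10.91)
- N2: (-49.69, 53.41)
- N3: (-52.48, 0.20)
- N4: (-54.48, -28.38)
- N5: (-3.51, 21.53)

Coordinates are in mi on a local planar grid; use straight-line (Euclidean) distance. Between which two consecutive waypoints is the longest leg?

Leg distances:
N1→N2: 65.8 mi
N2→N3: 53.3 mi
N3→N4: 28.6 mi
N4→N5: 71.3 mi
The longest leg is N4–N5 at 71.3 mi.

N4–N5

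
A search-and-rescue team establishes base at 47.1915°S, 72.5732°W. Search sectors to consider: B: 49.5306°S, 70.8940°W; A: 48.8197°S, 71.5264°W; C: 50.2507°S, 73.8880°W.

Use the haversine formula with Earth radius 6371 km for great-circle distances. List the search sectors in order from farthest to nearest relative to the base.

Distances from the base:
C 50.2507°S, 73.8880°W: 353.6 km
B 49.5306°S, 70.8940°W: 288.2 km
A 48.8197°S, 71.5264°W: 197.1 km

C, B, A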